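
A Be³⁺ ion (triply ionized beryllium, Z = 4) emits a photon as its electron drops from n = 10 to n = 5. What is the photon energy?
6.531 eV

The energy levels are E_n = -13.6057 Z² eV / n².

Energy at n = 10: E_10 = -13.6057 × 4² / 10² = -2.176912 eV
Energy at n = 5: E_5 = -13.6057 × 4² / 5² = -8.707648 eV

For emission (electron falling to lower state), the photon energy is:
E_photon = E_10 - E_5 = |-2.176912 - (-8.707648)|
E_photon = 6.531 eV

This energy is carried away by the emitted photon.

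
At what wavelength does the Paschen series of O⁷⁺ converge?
12.814666 nm

The series limit corresponds to the transition from n = ∞ to n = 3.
This is the highest energy (shortest wavelength) transition in the Paschen series.

E_∞ = 0 eV
E_3 = -13.6057 × 8² / 3² = -96.75164444 eV

Energy at series limit:
ΔE = E_∞ - E_3 = 0 - (-96.75164444) = 96.75164444 eV
λ = hc/E = 1239.84 eV·nm / 96.75164444 eV = 12.814666 nm

This energy equals the ionization energy from the n = 3 state of O⁷⁺.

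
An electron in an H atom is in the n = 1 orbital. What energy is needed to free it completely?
13.606 eV

The ionization energy is the energy needed to remove the electron completely (n → ∞).

For hydrogen, E_n = -13.6057 eV / n².

At n = 1: E_1 = -13.6057 / 1² = -13.605700 eV
At n = ∞: E_∞ = 0 eV

Ionization energy = E_∞ - E_1 = 0 - (-13.605700) = 13.605700 eV
Ionization energy ≈ 13.606 eV

This is also called the binding energy of the electron in state n = 1.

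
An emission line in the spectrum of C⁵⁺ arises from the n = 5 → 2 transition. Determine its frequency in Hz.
2.4871e+16 Hz

First, find the transition energy:
E_5 = -13.6057 × 6² / 5² = -19.5922080 eV
E_2 = -13.6057 × 6² / 2² = -122.4513000 eV
|ΔE| = |E_2 - E_5| = 102.8590920 eV

Convert to Joules: E = 102.8590920 eV × (1.602177 × 10⁻¹⁹ J/eV) = 1.647985e-17 J

Using E = hf:
f = E/h = 1.647985e-17 J / (6.62607 × 10⁻³⁴ J·s)
f = 2.4871e+16 Hz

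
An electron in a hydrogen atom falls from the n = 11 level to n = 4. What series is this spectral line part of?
Brackett series

The spectral series in hydrogen are named based on the final (lower) energy level:
- Lyman series: n_final = 1 (ultraviolet)
- Balmer series: n_final = 2 (visible/near-UV)
- Paschen series: n_final = 3 (infrared)
- Brackett series: n_final = 4 (infrared)
- Pfund series: n_final = 5 (far infrared)

Since this transition ends at n = 4, it belongs to the Brackett series.

For reference, this 11 → 4 line has photon energy
ΔE = 13.6057 eV × (1/4² - 1/11²) = 0.73791244835 eV,
corresponding to wavelength λ = hc/ΔE = 1239.84 eV·nm / 0.73791244835 eV = 1680.19933 nm in the infrared region.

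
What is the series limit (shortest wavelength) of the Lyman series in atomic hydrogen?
91.126513 nm

The series limit corresponds to the transition from n = ∞ to n = 1.
This is the highest energy (shortest wavelength) transition in the Lyman series.

E_∞ = 0 eV
E_1 = -13.6057 / 1² = -13.60570000 eV

Energy at series limit:
ΔE = E_∞ - E_1 = 0 - (-13.60570000) = 13.60570000 eV
λ = hc/E = 1239.84 eV·nm / 13.60570000 eV = 91.126513 nm

This energy equals the ionization energy from the n = 1 state of hydrogen.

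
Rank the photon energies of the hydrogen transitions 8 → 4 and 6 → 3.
6 → 3

Calculate the energy for each transition:

Transition 8 → 4:
ΔE₁ = |E_4 - E_8| = |-13.6057/4² - (-13.6057/8²)|
ΔE₁ = |-0.85035625000 - (-0.21258906250)| = 0.63776719 eV

Transition 6 → 3:
ΔE₂ = |E_3 - E_6| = |-13.6057/3² - (-13.6057/6²)|
ΔE₂ = |-1.51174444444 - (-0.37793611111)| = 1.13380833 eV

Since 1.13380833 eV > 0.63776719 eV, the transition 6 → 3 emits the more energetic photon.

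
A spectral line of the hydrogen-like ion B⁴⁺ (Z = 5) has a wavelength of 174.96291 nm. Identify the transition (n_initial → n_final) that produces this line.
n = 12 → n = 6

First, find the photon energy from the wavelength (hc = 1239.84 eV·nm):
E = hc/λ = 1239.84 eV·nm / 174.96291 nm = 7.0863019 eV

The energy levels of B⁴⁺ satisfy E_n = -13.6057 × 5² / n² eV, so an emission n_i → n_f releases
ΔE = 13.6057 × 5² × (1/n_f² − 1/n_i²) eV.

Setting ΔE equal to the photon energy:
1/n_f² − 1/n_i² = 7.0863019 / (13.6057 × 5²) = 0.020833333

Since 1/n_i² must be positive, we need 1/n_f² > 0.020833333, i.e. n_f ≤ 6. For each allowed n_f, solve n_i = (1/n_f² − 0.020833333)^(−1/2) and check whether it is a whole number:
  n_f = 1: 1/n_i² = 1.000000000 − 0.020833333 = 0.979166667 → n_i = 1.011  (not an integer) ✗
  n_f = 2: 1/n_i² = 0.250000000 − 0.020833333 = 0.229166667 → n_i = 2.089  (not an integer) ✗
  n_f = 3: 1/n_i² = 0.111111111 − 0.020833333 = 0.090277778 → n_i = 3.328  (not an integer) ✗
  n_f = 4: 1/n_i² = 0.062500000 − 0.020833333 = 0.041666667 → n_i = 4.899  (not an integer) ✗
  n_f = 5: 1/n_i² = 0.040000000 − 0.020833333 = 0.019166667 → n_i = 7.223  (not an integer) ✗
  n_f = 6: 1/n_i² = 0.027777778 − 0.020833333 = 0.006944445 → n_i = 12.000  → integer, n_i = 12 ✓

Only n_f = 6 gives an integer upper level, n_i = 12.

The transition is from n = 12 to n = 6 (emission).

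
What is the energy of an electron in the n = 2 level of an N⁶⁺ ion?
-166.670 eV

For hydrogen-like ions, the energy levels scale with Z²:
E_n = -13.6057 Z² / n² eV

For N⁶⁺ (Z = 7) at n = 2:
E_2 = -13.6057 × 7² / 2²
E_2 = -13.6057 × 49 / 4
E_2 = -666.6793 / 4
E_2 = -166.670 eV

The energy is 49 times more negative than hydrogen at the same n due to the stronger nuclear charge.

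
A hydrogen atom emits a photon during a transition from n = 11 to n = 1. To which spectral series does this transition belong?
Lyman series

The spectral series in hydrogen are named based on the final (lower) energy level:
- Lyman series: n_final = 1 (ultraviolet)
- Balmer series: n_final = 2 (visible/near-UV)
- Paschen series: n_final = 3 (infrared)
- Brackett series: n_final = 4 (infrared)
- Pfund series: n_final = 5 (far infrared)

Since this transition ends at n = 1, it belongs to the Lyman series.

For reference, this 11 → 1 line has photon energy
ΔE = 13.6057 eV × (1/1² - 1/11²) = 13.49325620 eV,
corresponding to wavelength λ = hc/ΔE = 1239.84 eV·nm / 13.49325620 eV = 91.885901 nm in the ultraviolet region.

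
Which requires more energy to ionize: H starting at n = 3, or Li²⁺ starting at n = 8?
Li²⁺ at n = 8 (E = -1.9133 eV)

Using E_n = -13.6057 Z² / n² eV:

H (Z = 1) at n = 3:
E = -13.6057 × 1² / 3² = -13.6057 × 1 / 9 = -1.5117444 eV

Li²⁺ (Z = 3) at n = 8:
E = -13.6057 × 3² / 8² = -13.6057 × 9 / 64 = -1.9133016 eV

Since -1.9133016 eV < -1.5117444 eV,
Li²⁺ at n = 8 is more tightly bound (requires more energy to ionize).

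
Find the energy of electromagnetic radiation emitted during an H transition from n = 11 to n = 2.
3.288981 eV

The energy levels are E_n = -13.6057 eV / n².

Energy at n = 11: E_11 = -13.6057 / 11² = -0.112443802 eV
Energy at n = 2: E_2 = -13.6057 / 2² = -3.401425000 eV

For emission (electron falling to lower state), the photon energy is:
E_photon = E_11 - E_2 = |-0.112443802 - (-3.401425000)|
E_photon = 3.288981 eV

This energy is carried away by the emitted photon.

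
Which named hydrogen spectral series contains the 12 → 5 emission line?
Pfund series

The spectral series in hydrogen are named based on the final (lower) energy level:
- Lyman series: n_final = 1 (ultraviolet)
- Balmer series: n_final = 2 (visible/near-UV)
- Paschen series: n_final = 3 (infrared)
- Brackett series: n_final = 4 (infrared)
- Pfund series: n_final = 5 (far infrared)

Since this transition ends at n = 5, it belongs to the Pfund series.

For reference, this 12 → 5 line has photon energy
ΔE = 13.6057 eV × (1/5² - 1/12²) = 0.449743972 eV,
corresponding to wavelength λ = hc/ΔE = 1239.84 eV·nm / 0.449743972 eV = 2756.768 nm in the far infrared region.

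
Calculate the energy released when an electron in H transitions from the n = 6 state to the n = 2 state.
3.023 eV

The energy levels are E_n = -13.6057 eV / n².

Energy at n = 6: E_6 = -13.6057 / 6² = -0.377936 eV
Energy at n = 2: E_2 = -13.6057 / 2² = -3.401425 eV

For emission (electron falling to lower state), the photon energy is:
E_photon = E_6 - E_2 = |-0.377936 - (-3.401425)|
E_photon = 3.023 eV

This energy is carried away by the emitted photon.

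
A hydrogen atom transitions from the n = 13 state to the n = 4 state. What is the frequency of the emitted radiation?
1.861e+14 Hz

First, find the transition energy:
E_13 = -13.6057 / 13² = -0.08050710 eV
E_4 = -13.6057 / 4² = -0.85035625 eV
|ΔE| = |E_4 - E_13| = 0.76984915 eV

Convert to Joules: E = 0.76984915 eV × (1.602177 × 10⁻¹⁹ J/eV) = 1.23343e-19 J

Using E = hf:
f = E/h = 1.23343e-19 J / (6.62607 × 10⁻³⁴ J·s)
f = 1.861e+14 Hz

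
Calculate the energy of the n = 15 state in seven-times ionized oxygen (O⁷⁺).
-3.87007 eV

For hydrogen-like ions, the energy levels scale with Z²:
E_n = -13.6057 Z² / n² eV

For O⁷⁺ (Z = 8) at n = 15:
E_15 = -13.6057 × 8² / 15²
E_15 = -13.6057 × 64 / 225
E_15 = -870.7648 / 225
E_15 = -3.87007 eV

The energy is 64 times more negative than hydrogen at the same n due to the stronger nuclear charge.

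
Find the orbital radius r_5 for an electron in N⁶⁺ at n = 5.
0.1890 nm (or 1.8899 Å)

The Bohr radius formula is:
r_n = n² a₀ / Z

where a₀ = 0.0529177 nm is the Bohr radius.

For N⁶⁺ (Z = 7) at n = 5:
r_5 = 5² × 0.0529177 nm / 7
r_5 = 25 × 0.0529177 nm / 7
r_5 = 1.32294 nm / 7
r_5 = 0.1890 nm

The electron orbits at approximately 0.1890 nm from the nucleus.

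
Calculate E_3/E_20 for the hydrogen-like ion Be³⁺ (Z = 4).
44.444

Using E_n = -13.6057 Z² / n² eV with Z = 4:

E_3 = -13.6057 × 4² / 3² = -217.6912 / 9 = -24.187911111 eV
E_20 = -13.6057 × 4² / 20² = -217.6912 / 400 = -0.544228000 eV

The ratio is:
E_3/E_20 = (-24.187911111) / (-0.544228000)
E_3/E_20 = (-217.6912/9) / (-217.6912/400)
E_3/E_20 = 400/9
E_3/E_20 = 44.444
(Note: the Z² factors cancel in the ratio.)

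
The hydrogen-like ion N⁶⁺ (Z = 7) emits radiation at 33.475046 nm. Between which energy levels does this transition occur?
n = 12 → n = 4

First, find the photon energy from the wavelength (hc = 1239.84 eV·nm):
E = hc/λ = 1239.84 eV·nm / 33.475046 nm = 37.037738 eV

The energy levels of N⁶⁺ satisfy E_n = -13.6057 × 7² / n² eV, so an emission n_i → n_f releases
ΔE = 13.6057 × 7² × (1/n_f² − 1/n_i²) eV.

Setting ΔE equal to the photon energy:
1/n_f² − 1/n_i² = 37.037738 / (13.6057 × 7²) = 0.055555554

Since 1/n_i² must be positive, we need 1/n_f² > 0.055555554, i.e. n_f ≤ 4. For each allowed n_f, solve n_i = (1/n_f² − 0.055555554)^(−1/2) and check whether it is a whole number:
  n_f = 1: 1/n_i² = 1.000000000 − 0.055555554 = 0.944444446 → n_i = 1.029  (not an integer) ✗
  n_f = 2: 1/n_i² = 0.250000000 − 0.055555554 = 0.194444446 → n_i = 2.268  (not an integer) ✗
  n_f = 3: 1/n_i² = 0.111111111 − 0.055555554 = 0.055555557 → n_i = 4.243  (not an integer) ✗
  n_f = 4: 1/n_i² = 0.062500000 − 0.055555554 = 0.006944446 → n_i = 12.000  → integer, n_i = 12 ✓

Only n_f = 4 gives an integer upper level, n_i = 12.

The transition is from n = 12 to n = 4 (emission).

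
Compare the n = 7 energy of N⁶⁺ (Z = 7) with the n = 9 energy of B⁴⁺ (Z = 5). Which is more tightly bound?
N⁶⁺ at n = 7 (E = -13.60570 eV)

Using E_n = -13.6057 Z² / n² eV:

N⁶⁺ (Z = 7) at n = 7:
E = -13.6057 × 7² / 7² = -13.6057 × 49 / 49 = -13.60570000 eV

B⁴⁺ (Z = 5) at n = 9:
E = -13.6057 × 5² / 9² = -13.6057 × 25 / 81 = -4.19929012 eV

Since -13.60570000 eV < -4.19929012 eV,
N⁶⁺ at n = 7 is more tightly bound (requires more energy to ionize).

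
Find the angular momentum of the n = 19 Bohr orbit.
2.0037e-33 J·s (or 19ℏ)

In the Bohr model, angular momentum is quantized:
L = nℏ

where ℏ = h/(2π) = 1.054572e-34 J·s

For n = 19:
L = 19 × 1.054572e-34 J·s
L = 2.0037e-33 J·s

This can also be written as L = 19ℏ.
The angular momentum is an integer multiple of the reduced Planck constant.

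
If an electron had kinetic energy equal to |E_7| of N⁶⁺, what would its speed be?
2.18769e+06 m/s (or 0.72974% of c)

The binding energy at n = 7 for N⁶⁺ is:
E_7 = -13.6057 × 7²/7² = -13.6057000 eV
|E_7| = 13.6057000 eV

Convert to Joules:
KE = 13.6057000 eV × (1.602177 × 10⁻¹⁹ J/eV) = 2.1798740e-18 J

Using KE = ½mv²:
v = √(2·KE/m_e)
v = √(2 × 2.1798740e-18 J / 9.10938 × 10⁻³¹ kg)
v = 2.18769e+06 m/s

This is approximately 0.72974% the speed of light.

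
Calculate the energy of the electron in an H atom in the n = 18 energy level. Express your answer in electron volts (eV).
-0.041993 eV

The energy levels of a hydrogen-like atom are given by:
E_n = -13.6057 eV / n²

For n = 18:
E_18 = -13.6057 eV / 18²
E_18 = -13.6057 eV / 324
E_18 = -0.041993 eV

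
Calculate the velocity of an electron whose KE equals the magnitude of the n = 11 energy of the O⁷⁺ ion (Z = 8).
1.591e+06 m/s (or 0.53072% of c)

The binding energy at n = 11 for O⁷⁺ is:
E_11 = -13.6057 × 8²/11² = -7.1964033 eV
|E_11| = 7.1964033 eV

Convert to Joules:
KE = 7.1964033 eV × (1.602177 × 10⁻¹⁹ J/eV) = 1.15299e-18 J

Using KE = ½mv²:
v = √(2·KE/m_e)
v = √(2 × 1.15299e-18 J / 9.10938 × 10⁻³¹ kg)
v = 1.591e+06 m/s

This is approximately 0.53072% the speed of light.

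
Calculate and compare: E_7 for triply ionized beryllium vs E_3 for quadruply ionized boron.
B⁴⁺ at n = 3 (E = -37.793611 eV)

Using E_n = -13.6057 Z² / n² eV:

Be³⁺ (Z = 4) at n = 7:
E = -13.6057 × 4² / 7² = -13.6057 × 16 / 49 = -4.442677551 eV

B⁴⁺ (Z = 5) at n = 3:
E = -13.6057 × 5² / 3² = -13.6057 × 25 / 9 = -37.793611111 eV

Since -37.793611111 eV < -4.442677551 eV,
B⁴⁺ at n = 3 is more tightly bound (requires more energy to ionize).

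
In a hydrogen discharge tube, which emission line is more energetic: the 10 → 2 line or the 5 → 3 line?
10 → 2

Calculate the energy for each transition:

Transition 10 → 2:
ΔE₁ = |E_2 - E_10| = |-13.6057/2² - (-13.6057/10²)|
ΔE₁ = |-3.401425000 - (-0.136057000)| = 3.265368 eV

Transition 5 → 3:
ΔE₂ = |E_3 - E_5| = |-13.6057/3² - (-13.6057/5²)|
ΔE₂ = |-1.511744444 - (-0.544228000)| = 0.967516 eV

Since 3.265368 eV > 0.967516 eV, the transition 10 → 2 emits the more energetic photon.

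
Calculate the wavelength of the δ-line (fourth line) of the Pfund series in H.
3295.19981 nm

The lines of a series are numbered from the longest wavelength (smallest ΔE) outward; the fourth line is the transition from n = n_f + 4 to n_f.
The Pfund series has all transitions ending at n_f = 5.

For H, the fourth line (δ-line) is the jump from n = 9 to n = 5:
E_9 = -13.6057 / 9² = -0.16797160494 eV
E_5 = -13.6057 / 5² = -0.54422800000 eV
ΔE = E_9 - E_5 = 0.37625639506 eV

λ = hc/E = 1239.84 eV·nm / 0.37625639506 eV
λ = 3295.19981 nm

This is the δ-line of the Pfund series in H.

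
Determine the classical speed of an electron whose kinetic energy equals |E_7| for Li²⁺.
9.3758e+05 m/s (or 0.3127% of c)

The binding energy at n = 7 for Li²⁺ is:
E_7 = -13.6057 × 3²/7² = -2.4990061 eV
|E_7| = 2.4990061 eV

Convert to Joules:
KE = 2.4990061 eV × (1.602177 × 10⁻¹⁹ J/eV) = 4.003850e-19 J

Using KE = ½mv²:
v = √(2·KE/m_e)
v = √(2 × 4.003850e-19 J / 9.10938 × 10⁻³¹ kg)
v = 9.3758e+05 m/s

This is approximately 0.3127% the speed of light.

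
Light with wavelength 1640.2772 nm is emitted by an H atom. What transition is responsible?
n = 12 → n = 4

First, find the photon energy from the wavelength (hc = 1239.84 eV·nm):
E = hc/λ = 1239.84 eV·nm / 1640.2772 nm = 0.75587224 eV

The energy levels of hydrogen satisfy E_n = -13.6057 / n² eV, so an emission n_i → n_f releases
ΔE = 13.6057 × (1/n_f² − 1/n_i²) eV.

Setting ΔE equal to the photon energy:
1/n_f² − 1/n_i² = 0.75587224 / 13.6057 = 0.055555557

Since 1/n_i² must be positive, we need 1/n_f² > 0.055555557, i.e. n_f ≤ 4. For each allowed n_f, solve n_i = (1/n_f² − 0.055555557)^(−1/2) and check whether it is a whole number:
  n_f = 1: 1/n_i² = 1.000000000 − 0.055555557 = 0.944444443 → n_i = 1.029  (not an integer) ✗
  n_f = 2: 1/n_i² = 0.250000000 − 0.055555557 = 0.194444443 → n_i = 2.268  (not an integer) ✗
  n_f = 3: 1/n_i² = 0.111111111 − 0.055555557 = 0.055555554 → n_i = 4.243  (not an integer) ✗
  n_f = 4: 1/n_i² = 0.062500000 − 0.055555557 = 0.006944443 → n_i = 12.000  → integer, n_i = 12 ✓

Only n_f = 4 gives an integer upper level, n_i = 12.

The transition is from n = 12 to n = 4 (emission).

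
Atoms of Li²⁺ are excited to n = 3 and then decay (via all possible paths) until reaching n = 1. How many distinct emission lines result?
3

The electron can occupy levels n = 1, 2, ..., 3 during de-excitation — that is m = 3 - 1 + 1 = 3 distinct levels.

The number of distinct spectral lines equals the number of ways to choose 2 of these m levels (each pair gives one possible emission transition):

Number of lines = m(m-1)/2 = 3×2/2 = 3

These correspond to all possible transitions between the 3 levels:
3 → 2, 3 → 1, 2 → 1

Each transition produces a photon with a unique energy (and thus wavelength). This count does not depend on Z.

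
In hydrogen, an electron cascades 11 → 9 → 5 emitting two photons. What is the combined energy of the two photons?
0.431784 eV

The energy levels of hydrogen are E_n = -13.6057 / n² eV.

First transition (11 → 9):
ΔE₁ = |E_9 - E_11|
ΔE₁ = |-0.167971604938 - (-0.112443801653)| = 0.055527803 eV

Second transition (9 → 5):
ΔE₂ = |E_5 - E_9|
ΔE₂ = |-0.544228000000 - (-0.167971604938)| = 0.376256395 eV

Total energy released:
E_total = ΔE₁ + ΔE₂ = 0.055527803 + 0.376256395 = 0.431784 eV

Note: This equals the direct transition 11 → 5: 0.431784 eV ✓
Energy is conserved regardless of the path taken.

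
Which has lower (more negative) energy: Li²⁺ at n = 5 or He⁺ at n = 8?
Li²⁺ at n = 5 (E = -4.898 eV)

Using E_n = -13.6057 Z² / n² eV:

Li²⁺ (Z = 3) at n = 5:
E = -13.6057 × 3² / 5² = -13.6057 × 9 / 25 = -4.898052 eV

He⁺ (Z = 2) at n = 8:
E = -13.6057 × 2² / 8² = -13.6057 × 4 / 64 = -0.850356 eV

Since -4.898052 eV < -0.850356 eV,
Li²⁺ at n = 5 is more tightly bound (requires more energy to ionize).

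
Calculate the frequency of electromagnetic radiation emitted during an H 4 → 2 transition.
6.168e+14 Hz

First, find the transition energy:
E_4 = -13.6057 / 4² = -0.850356 eV
E_2 = -13.6057 / 2² = -3.401425 eV
|ΔE| = |E_2 - E_4| = 2.551069 eV

Convert to Joules: E = 2.551069 eV × (1.602177 × 10⁻¹⁹ J/eV) = 4.08726e-19 J

Using E = hf:
f = E/h = 4.08726e-19 J / (6.62607 × 10⁻³⁴ J·s)
f = 6.168e+14 Hz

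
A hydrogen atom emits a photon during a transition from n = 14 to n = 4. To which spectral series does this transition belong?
Brackett series

The spectral series in hydrogen are named based on the final (lower) energy level:
- Lyman series: n_final = 1 (ultraviolet)
- Balmer series: n_final = 2 (visible/near-UV)
- Paschen series: n_final = 3 (infrared)
- Brackett series: n_final = 4 (infrared)
- Pfund series: n_final = 5 (far infrared)

Since this transition ends at n = 4, it belongs to the Brackett series.

For reference, this 14 → 4 line has photon energy
ΔE = 13.6057 eV × (1/4² - 1/14²) = 0.78093941327 eV,
corresponding to wavelength λ = hc/ΔE = 1239.84 eV·nm / 0.78093941327 eV = 1587.62636 nm in the infrared region.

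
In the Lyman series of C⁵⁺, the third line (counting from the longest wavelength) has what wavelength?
2.700045 nm

The lines of a series are numbered from the longest wavelength (smallest ΔE) outward; the third line is the transition from n = n_f + 3 to n_f.
The Lyman series has all transitions ending at n_f = 1.

For C⁵⁺ (Z = 6), the third line (γ-line) is the jump from n = 4 to n = 1:
E_4 = -13.6057 × 6² / 4² = -30.61282500 eV
E_1 = -13.6057 × 6² / 1² = -489.80520000 eV
ΔE = E_4 - E_1 = 459.19237500 eV

λ = hc/E = 1239.84 eV·nm / 459.19237500 eV
λ = 2.700045 nm

This is the γ-line of the Lyman series in C⁵⁺.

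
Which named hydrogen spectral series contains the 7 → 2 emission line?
Balmer series

The spectral series in hydrogen are named based on the final (lower) energy level:
- Lyman series: n_final = 1 (ultraviolet)
- Balmer series: n_final = 2 (visible/near-UV)
- Paschen series: n_final = 3 (infrared)
- Brackett series: n_final = 4 (infrared)
- Pfund series: n_final = 5 (far infrared)

Since this transition ends at n = 2, it belongs to the Balmer series.

For reference, this 7 → 2 line has photon energy
ΔE = 13.6057 eV × (1/2² - 1/7²) = 3.123757653 eV,
corresponding to wavelength λ = hc/ΔE = 1239.84 eV·nm / 3.123757653 eV = 396.90659 nm in the visible/near-UV region.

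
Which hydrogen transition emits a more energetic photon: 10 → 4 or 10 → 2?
10 → 2

Calculate the energy for each transition:

Transition 10 → 4:
ΔE₁ = |E_4 - E_10| = |-13.6057/4² - (-13.6057/10²)|
ΔE₁ = |-0.8503562500 - (-0.1360570000)| = 0.7142993 eV

Transition 10 → 2:
ΔE₂ = |E_2 - E_10| = |-13.6057/2² - (-13.6057/10²)|
ΔE₂ = |-3.4014250000 - (-0.1360570000)| = 3.2653680 eV

Since 3.2653680 eV > 0.7142993 eV, the transition 10 → 2 emits the more energetic photon.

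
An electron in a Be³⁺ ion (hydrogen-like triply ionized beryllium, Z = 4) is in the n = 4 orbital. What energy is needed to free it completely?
13.606 eV

The ionization energy is the energy needed to remove the electron completely (n → ∞).

For a hydrogen-like ion with Z = 4, E_n = -13.6057 Z² / n² eV.

At n = 4: E_4 = -13.6057 × 4² / 4² = -13.605700 eV
At n = ∞: E_∞ = 0 eV

Ionization energy = E_∞ - E_4 = 0 - (-13.605700) = 13.605700 eV
Ionization energy ≈ 13.606 eV

This is also called the binding energy of the electron in state n = 4.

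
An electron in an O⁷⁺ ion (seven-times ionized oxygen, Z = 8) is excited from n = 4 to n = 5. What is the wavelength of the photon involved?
63.28230 nm

First, find the transition energy using E_n = -13.6057 Z² / n² eV:
E_4 = -13.6057 × 8² / 4² = -54.4228000 eV
E_5 = -13.6057 × 8² / 5² = -34.8305920 eV

Photon energy: |ΔE| = |E_5 - E_4| = 19.5922080 eV

Convert to wavelength using E = hc/λ with hc = 1239.84 eV·nm:
λ = hc/E = 1239.84 eV·nm / 19.5922080 eV
λ = 63.28230 nm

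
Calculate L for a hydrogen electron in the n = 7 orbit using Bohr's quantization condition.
7.38200e-34 J·s (or 7ℏ)

In the Bohr model, angular momentum is quantized:
L = nℏ

where ℏ = h/(2π) = 1.0545718e-34 J·s

For n = 7:
L = 7 × 1.0545718e-34 J·s
L = 7.38200e-34 J·s

This can also be written as L = 7ℏ.
The angular momentum is an integer multiple of the reduced Planck constant.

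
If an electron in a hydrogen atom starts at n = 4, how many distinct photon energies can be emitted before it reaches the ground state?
6

The electron can occupy levels n = 1, 2, ..., 4 during de-excitation — that is m = 4 - 1 + 1 = 4 distinct levels.

The number of distinct spectral lines equals the number of ways to choose 2 of these m levels (each pair gives one possible emission transition):

Number of lines = m(m-1)/2 = 4×3/2 = 6

These correspond to all possible transitions between the 4 levels:
4 → 3, 4 → 2, 4 → 1, 3 → 2, 3 → 1, 2 → 1

Each transition produces a photon with a unique energy (and thus wavelength). This count does not depend on Z.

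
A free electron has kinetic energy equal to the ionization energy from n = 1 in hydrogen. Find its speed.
2.188e+06 m/s (or 0.7297% of c)

The binding energy at n = 1 for hydrogen is:
E_1 = -13.6057/1² = -13.605700 eV
|E_1| = 13.605700 eV

Convert to Joules:
KE = 13.605700 eV × (1.602177 × 10⁻¹⁹ J/eV) = 2.17987e-18 J

Using KE = ½mv²:
v = √(2·KE/m_e)
v = √(2 × 2.17987e-18 J / 9.10938 × 10⁻³¹ kg)
v = 2.188e+06 m/s

This is approximately 0.7297% the speed of light.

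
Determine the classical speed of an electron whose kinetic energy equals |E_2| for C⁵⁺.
6.563e+06 m/s (or 2.19% of c)

The binding energy at n = 2 for C⁵⁺ is:
E_2 = -13.6057 × 6²/2² = -122.4513 eV
|E_2| = 122.4513 eV

Convert to Joules:
KE = 122.4513 eV × (1.602177 × 10⁻¹⁹ J/eV) = 1.96189e-17 J

Using KE = ½mv²:
v = √(2·KE/m_e)
v = √(2 × 1.96189e-17 J / 9.10938 × 10⁻³¹ kg)
v = 6.563e+06 m/s

This is approximately 2.19% the speed of light.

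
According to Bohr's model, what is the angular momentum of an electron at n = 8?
8.4366e-34 J·s (or 8ℏ)

In the Bohr model, angular momentum is quantized:
L = nℏ

where ℏ = h/(2π) = 1.054572e-34 J·s

For n = 8:
L = 8 × 1.054572e-34 J·s
L = 8.4366e-34 J·s

This can also be written as L = 8ℏ.
The angular momentum is an integer multiple of the reduced Planck constant.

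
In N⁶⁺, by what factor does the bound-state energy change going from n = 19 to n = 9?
4.4568

Using E_n = -13.6057 Z² / n² eV with Z = 7:

E_9 = -13.6057 × 7² / 9² = -666.6793 / 81 = -8.2306086420 eV
E_19 = -13.6057 × 7² / 19² = -666.6793 / 361 = -1.8467570637 eV

The ratio is:
E_9/E_19 = (-8.2306086420) / (-1.8467570637)
E_9/E_19 = (-666.6793/81) / (-666.6793/361)
E_9/E_19 = 361/81
E_9/E_19 = 4.4568
(Note: the Z² factors cancel in the ratio.)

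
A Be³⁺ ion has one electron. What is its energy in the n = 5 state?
-8.708 eV

For hydrogen-like ions, the energy levels scale with Z²:
E_n = -13.6057 Z² / n² eV

For Be³⁺ (Z = 4) at n = 5:
E_5 = -13.6057 × 4² / 5²
E_5 = -13.6057 × 16 / 25
E_5 = -217.6912 / 25
E_5 = -8.708 eV

The energy is 16 times more negative than hydrogen at the same n due to the stronger nuclear charge.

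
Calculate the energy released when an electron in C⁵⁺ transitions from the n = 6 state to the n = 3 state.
40.82 eV

The energy levels are E_n = -13.6057 Z² eV / n².

Energy at n = 6: E_6 = -13.6057 × 6² / 6² = -13.60570 eV
Energy at n = 3: E_3 = -13.6057 × 6² / 3² = -54.42280 eV

For emission (electron falling to lower state), the photon energy is:
E_photon = E_6 - E_3 = |-13.60570 - (-54.42280)|
E_photon = 40.82 eV

This energy is carried away by the emitted photon.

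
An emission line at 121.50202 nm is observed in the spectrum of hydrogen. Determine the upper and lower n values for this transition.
n = 2 → n = 1

First, find the photon energy from the wavelength (hc = 1239.84 eV·nm):
E = hc/λ = 1239.84 eV·nm / 121.50202 nm = 10.204275 eV

The energy levels of hydrogen satisfy E_n = -13.6057 / n² eV, so an emission n_i → n_f releases
ΔE = 13.6057 × (1/n_f² − 1/n_i²) eV.

Setting ΔE equal to the photon energy:
1/n_f² − 1/n_i² = 10.204275 / 13.6057 = 0.75000000

Since 1/n_i² must be positive, we need 1/n_f² > 0.75000000, i.e. n_f ≤ 1. For each allowed n_f, solve n_i = (1/n_f² − 0.75000000)^(−1/2) and check whether it is a whole number:
  n_f = 1: 1/n_i² = 1.00000000 − 0.75000000 = 0.25000000 → n_i = 2.000  → integer, n_i = 2 ✓

Only n_f = 1 gives an integer upper level, n_i = 2.

The transition is from n = 2 to n = 1 (emission).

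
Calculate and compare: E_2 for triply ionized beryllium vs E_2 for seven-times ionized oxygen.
O⁷⁺ at n = 2 (E = -217.6912 eV)

Using E_n = -13.6057 Z² / n² eV:

Be³⁺ (Z = 4) at n = 2:
E = -13.6057 × 4² / 2² = -13.6057 × 16 / 4 = -54.4228000 eV

O⁷⁺ (Z = 8) at n = 2:
E = -13.6057 × 8² / 2² = -13.6057 × 64 / 4 = -217.6912000 eV

Since -217.6912000 eV < -54.4228000 eV,
O⁷⁺ at n = 2 is more tightly bound (requires more energy to ionize).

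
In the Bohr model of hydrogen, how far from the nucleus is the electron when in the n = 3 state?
0.4763 nm (or 4.7626 Å)

The Bohr radius formula is:
r_n = n² a₀ / Z

where a₀ = 0.0529177 nm is the Bohr radius.

For H (Z = 1) at n = 3:
r_3 = 3² × 0.0529177 nm / 1
r_3 = 9 × 0.0529177 nm / 1
r_3 = 0.47626 nm / 1
r_3 = 0.4763 nm

The electron orbits at approximately 0.4763 nm from the nucleus.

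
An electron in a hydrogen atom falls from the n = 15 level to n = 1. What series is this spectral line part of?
Lyman series

The spectral series in hydrogen are named based on the final (lower) energy level:
- Lyman series: n_final = 1 (ultraviolet)
- Balmer series: n_final = 2 (visible/near-UV)
- Paschen series: n_final = 3 (infrared)
- Brackett series: n_final = 4 (infrared)
- Pfund series: n_final = 5 (far infrared)

Since this transition ends at n = 1, it belongs to the Lyman series.

For reference, this 15 → 1 line has photon energy
ΔE = 13.6057 eV × (1/1² - 1/15²) = 13.5452 eV,
corresponding to wavelength λ = hc/ΔE = 1239.84 eV·nm / 13.5452 eV = 91.53 nm in the ultraviolet region.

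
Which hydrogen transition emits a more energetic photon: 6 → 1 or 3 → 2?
6 → 1

Calculate the energy for each transition:

Transition 6 → 1:
ΔE₁ = |E_1 - E_6| = |-13.6057/1² - (-13.6057/6²)|
ΔE₁ = |-13.60570000 - (-0.37793611)| = 13.22776 eV

Transition 3 → 2:
ΔE₂ = |E_2 - E_3| = |-13.6057/2² - (-13.6057/3²)|
ΔE₂ = |-3.40142500 - (-1.51174444)| = 1.88968 eV

Since 13.22776 eV > 1.88968 eV, the transition 6 → 1 emits the more energetic photon.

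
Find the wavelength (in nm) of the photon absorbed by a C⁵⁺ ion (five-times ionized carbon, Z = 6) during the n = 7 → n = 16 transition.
153.393851 nm

First, find the transition energy using E_n = -13.6057 Z² / n² eV:
E_7 = -13.6057 × 6² / 7² = -9.9960244898 eV
E_16 = -13.6057 × 6² / 16² = -1.9133015625 eV

Photon energy: |ΔE| = |E_16 - E_7| = 8.0827229273 eV

Convert to wavelength using E = hc/λ with hc = 1239.84 eV·nm:
λ = hc/E = 1239.84 eV·nm / 8.0827229273 eV
λ = 153.393851 nm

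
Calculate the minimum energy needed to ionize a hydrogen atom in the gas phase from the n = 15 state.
0.0605 eV

The ionization energy is the energy needed to remove the electron completely (n → ∞).

For hydrogen, E_n = -13.6057 eV / n².

At n = 15: E_15 = -13.6057 / 15² = -0.0604698 eV
At n = ∞: E_∞ = 0 eV

Ionization energy = E_∞ - E_15 = 0 - (-0.0604698) = 0.0604698 eV
Ionization energy ≈ 0.0605 eV

This is also called the binding energy of the electron in state n = 15.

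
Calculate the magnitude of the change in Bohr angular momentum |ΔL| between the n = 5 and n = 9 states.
4.21829e-34 J·s (or 4ℏ)

In the Bohr model, L_n = nℏ where ℏ = 1.0545718e-34 J·s.

L_9 = 9ℏ = 9.4911462e-34 J·s
L_5 = 5ℏ = 5.2728590e-34 J·s

ΔL = L_9 - L_5 = (9 - 5)ℏ = 4ℏ
ΔL = 4 × 1.0545718e-34 J·s = 4.21829e-34 J·s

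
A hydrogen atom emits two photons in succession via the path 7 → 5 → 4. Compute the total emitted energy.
0.572689 eV

The energy levels of hydrogen are E_n = -13.6057 / n² eV.

First transition (7 → 5):
ΔE₁ = |E_5 - E_7|
ΔE₁ = |-0.544228000000 - (-0.277667346939)| = 0.266560653 eV

Second transition (5 → 4):
ΔE₂ = |E_4 - E_5|
ΔE₂ = |-0.850356250000 - (-0.544228000000)| = 0.306128250 eV

Total energy released:
E_total = ΔE₁ + ΔE₂ = 0.266560653 + 0.306128250 = 0.572689 eV

Note: This equals the direct transition 7 → 4: 0.572689 eV ✓
Energy is conserved regardless of the path taken.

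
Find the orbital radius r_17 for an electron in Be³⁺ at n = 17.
3.823305 nm (or 38.233054 Å)

The Bohr radius formula is:
r_n = n² a₀ / Z

where a₀ = 0.052917721 nm is the Bohr radius.

For Be³⁺ (Z = 4) at n = 17:
r_17 = 17² × 0.052917721 nm / 4
r_17 = 289 × 0.052917721 nm / 4
r_17 = 15.2932214 nm / 4
r_17 = 3.823305 nm

The electron orbits at approximately 3.823305 nm from the nucleus.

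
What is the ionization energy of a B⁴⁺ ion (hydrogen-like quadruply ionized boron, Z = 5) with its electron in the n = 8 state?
5.31473 eV

The ionization energy is the energy needed to remove the electron completely (n → ∞).

For a hydrogen-like ion with Z = 5, E_n = -13.6057 Z² / n² eV.

At n = 8: E_8 = -13.6057 × 5² / 8² = -5.31472656 eV
At n = ∞: E_∞ = 0 eV

Ionization energy = E_∞ - E_8 = 0 - (-5.31472656) = 5.31472656 eV
Ionization energy ≈ 5.31473 eV

This is also called the binding energy of the electron in state n = 8.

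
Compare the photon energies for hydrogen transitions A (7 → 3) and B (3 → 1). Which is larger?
3 → 1

Calculate the energy for each transition:

Transition 7 → 3:
ΔE₁ = |E_3 - E_7| = |-13.6057/3² - (-13.6057/7²)|
ΔE₁ = |-1.511744444 - (-0.277667347)| = 1.234077 eV

Transition 3 → 1:
ΔE₂ = |E_1 - E_3| = |-13.6057/1² - (-13.6057/3²)|
ΔE₂ = |-13.605700000 - (-1.511744444)| = 12.093956 eV

Since 12.093956 eV > 1.234077 eV, the transition 3 → 1 emits the more energetic photon.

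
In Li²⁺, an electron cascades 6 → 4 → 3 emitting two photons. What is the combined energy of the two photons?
10.20428 eV

The energy levels of Li²⁺ are E_n = -13.6057 × 3² / n² eV.

First transition (6 → 4):
ΔE₁ = |E_4 - E_6|
ΔE₁ = |-7.65320625000 - (-3.40142500000)| = 4.25178125 eV

Second transition (4 → 3):
ΔE₂ = |E_3 - E_4|
ΔE₂ = |-13.60570000000 - (-7.65320625000)| = 5.95249375 eV

Total energy released:
E_total = ΔE₁ + ΔE₂ = 4.25178125 + 5.95249375 = 10.20428 eV

Note: This equals the direct transition 6 → 3: 10.20428 eV ✓
Energy is conserved regardless of the path taken.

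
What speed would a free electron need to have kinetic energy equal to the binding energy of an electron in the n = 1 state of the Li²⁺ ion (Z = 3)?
6.56e+06 m/s (or 2.189215% of c)

The binding energy at n = 1 for Li²⁺ is:
E_1 = -13.6057 × 3²/1² = -122.45130000 eV
|E_1| = 122.45130000 eV

Convert to Joules:
KE = 122.45130000 eV × (1.602177 × 10⁻¹⁹ J/eV) = 1.9619e-17 J

Using KE = ½mv²:
v = √(2·KE/m_e)
v = √(2 × 1.9619e-17 J / 9.10938 × 10⁻³¹ kg)
v = 6.56e+06 m/s

This is approximately 2.189215% the speed of light.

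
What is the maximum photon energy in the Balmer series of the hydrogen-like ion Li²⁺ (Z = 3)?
30.612825 eV

The series limit corresponds to the transition from n = ∞ to n = 2.
This is the highest energy (shortest wavelength) transition in the Balmer series.

E_∞ = 0 eV
E_2 = -13.6057 × 3² / 2² = -30.612825 eV

Energy at series limit:
ΔE = E_∞ - E_2 = 0 - (-30.612825) = 30.612825 eV

This energy equals the ionization energy from the n = 2 state of Li²⁺.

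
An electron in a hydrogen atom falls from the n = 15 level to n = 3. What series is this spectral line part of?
Paschen series

The spectral series in hydrogen are named based on the final (lower) energy level:
- Lyman series: n_final = 1 (ultraviolet)
- Balmer series: n_final = 2 (visible/near-UV)
- Paschen series: n_final = 3 (infrared)
- Brackett series: n_final = 4 (infrared)
- Pfund series: n_final = 5 (far infrared)

Since this transition ends at n = 3, it belongs to the Paschen series.

For reference, this 15 → 3 line has photon energy
ΔE = 13.6057 eV × (1/3² - 1/15²) = 1.451275 eV,
corresponding to wavelength λ = hc/ΔE = 1239.84 eV·nm / 1.451275 eV = 854.31 nm in the infrared region.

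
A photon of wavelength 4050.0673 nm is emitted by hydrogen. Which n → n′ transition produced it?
n = 5 → n = 4

First, find the photon energy from the wavelength (hc = 1239.84 eV·nm):
E = hc/λ = 1239.84 eV·nm / 4050.0673 nm = 0.30612825 eV

The energy levels of hydrogen satisfy E_n = -13.6057 / n² eV, so an emission n_i → n_f releases
ΔE = 13.6057 × (1/n_f² − 1/n_i²) eV.

Setting ΔE equal to the photon energy:
1/n_f² − 1/n_i² = 0.30612825 / 13.6057 = 0.022500000

Since 1/n_i² must be positive, we need 1/n_f² > 0.022500000, i.e. n_f ≤ 6. For each allowed n_f, solve n_i = (1/n_f² − 0.022500000)^(−1/2) and check whether it is a whole number:
  n_f = 1: 1/n_i² = 1.000000000 − 0.022500000 = 0.977500000 → n_i = 1.011  (not an integer) ✗
  n_f = 2: 1/n_i² = 0.250000000 − 0.022500000 = 0.227500000 → n_i = 2.097  (not an integer) ✗
  n_f = 3: 1/n_i² = 0.111111111 − 0.022500000 = 0.088611111 → n_i = 3.359  (not an integer) ✗
  n_f = 4: 1/n_i² = 0.062500000 − 0.022500000 = 0.040000000 → n_i = 5.000  → integer, n_i = 5 ✓
  n_f = 5: 1/n_i² = 0.040000000 − 0.022500000 = 0.017500000 → n_i = 7.559  (not an integer) ✗
  n_f = 6: 1/n_i² = 0.027777778 − 0.022500000 = 0.005277778 → n_i = 13.765  (not an integer) ✗

Only n_f = 4 gives an integer upper level, n_i = 5.

The transition is from n = 5 to n = 4 (emission).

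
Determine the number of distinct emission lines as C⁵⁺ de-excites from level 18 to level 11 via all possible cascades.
28

The electron can occupy levels n = 11, 12, ..., 18 during de-excitation — that is m = 18 - 11 + 1 = 8 distinct levels.

The number of distinct spectral lines equals the number of ways to choose 2 of these m levels (each pair gives one possible emission transition):

Number of lines = m(m-1)/2 = 8×7/2 = 28

These correspond to all possible transitions between the 8 levels:
18 → 17, 18 → 16, 18 → 15, 18 → 14, 18 → 13, 18 → 12, 18 → 11, 17 → 16...

Each transition produces a photon with a unique energy (and thus wavelength). This count does not depend on Z.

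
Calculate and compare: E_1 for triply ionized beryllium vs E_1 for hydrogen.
Be³⁺ at n = 1 (E = -217.6912 eV)

Using E_n = -13.6057 Z² / n² eV:

Be³⁺ (Z = 4) at n = 1:
E = -13.6057 × 4² / 1² = -13.6057 × 16 / 1 = -217.6912000 eV

H (Z = 1) at n = 1:
E = -13.6057 × 1² / 1² = -13.6057 × 1 / 1 = -13.6057000 eV

Since -217.6912000 eV < -13.6057000 eV,
Be³⁺ at n = 1 is more tightly bound (requires more energy to ionize).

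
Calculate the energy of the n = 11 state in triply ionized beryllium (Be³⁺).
-1.799101 eV

For hydrogen-like ions, the energy levels scale with Z²:
E_n = -13.6057 Z² / n² eV

For Be³⁺ (Z = 4) at n = 11:
E_11 = -13.6057 × 4² / 11²
E_11 = -13.6057 × 16 / 121
E_11 = -217.6912 / 121
E_11 = -1.799101 eV

The energy is 16 times more negative than hydrogen at the same n due to the stronger nuclear charge.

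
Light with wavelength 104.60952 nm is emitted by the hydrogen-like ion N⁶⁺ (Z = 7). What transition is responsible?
n = 10 → n = 6

First, find the photon energy from the wavelength (hc = 1239.84 eV·nm):
E = hc/λ = 1239.84 eV·nm / 104.60952 nm = 11.852076 eV

The energy levels of N⁶⁺ satisfy E_n = -13.6057 × 7² / n² eV, so an emission n_i → n_f releases
ΔE = 13.6057 × 7² × (1/n_f² − 1/n_i²) eV.

Setting ΔE equal to the photon energy:
1/n_f² − 1/n_i² = 11.852076 / (13.6057 × 7²) = 0.017777777

Since 1/n_i² must be positive, we need 1/n_f² > 0.017777777, i.e. n_f ≤ 7. For each allowed n_f, solve n_i = (1/n_f² − 0.017777777)^(−1/2) and check whether it is a whole number:
  n_f = 1: 1/n_i² = 1.000000000 − 0.017777777 = 0.982222223 → n_i = 1.009  (not an integer) ✗
  n_f = 2: 1/n_i² = 0.250000000 − 0.017777777 = 0.232222223 → n_i = 2.075  (not an integer) ✗
  n_f = 3: 1/n_i² = 0.111111111 − 0.017777777 = 0.093333334 → n_i = 3.273  (not an integer) ✗
  n_f = 4: 1/n_i² = 0.062500000 − 0.017777777 = 0.044722223 → n_i = 4.729  (not an integer) ✗
  n_f = 5: 1/n_i² = 0.040000000 − 0.017777777 = 0.022222223 → n_i = 6.708  (not an integer) ✗
  n_f = 6: 1/n_i² = 0.027777778 − 0.017777777 = 0.010000001 → n_i = 10.000  → integer, n_i = 10 ✓
  n_f = 7: 1/n_i² = 0.020408163 − 0.017777777 = 0.002630386 → n_i = 19.498  (not an integer) ✗

Only n_f = 6 gives an integer upper level, n_i = 10.

The transition is from n = 10 to n = 6 (emission).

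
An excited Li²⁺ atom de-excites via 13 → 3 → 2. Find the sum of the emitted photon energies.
29.88826 eV

The energy levels of Li²⁺ are E_n = -13.6057 × 3² / n² eV.

First transition (13 → 3):
ΔE₁ = |E_3 - E_13|
ΔE₁ = |-13.60570000000 - (-0.72456390533)| = 12.88113609 eV

Second transition (3 → 2):
ΔE₂ = |E_2 - E_3|
ΔE₂ = |-30.61282500000 - (-13.60570000000)| = 17.00712500 eV

Total energy released:
E_total = ΔE₁ + ΔE₂ = 12.88113609 + 17.00712500 = 29.88826 eV

Note: This equals the direct transition 13 → 2: 29.88826 eV ✓
Energy is conserved regardless of the path taken.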